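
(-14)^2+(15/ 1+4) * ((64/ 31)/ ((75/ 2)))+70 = 620882/ 2325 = 267.05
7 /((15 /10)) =14 /3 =4.67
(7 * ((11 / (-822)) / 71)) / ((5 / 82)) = -3157 / 145905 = -0.02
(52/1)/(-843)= -52/843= -0.06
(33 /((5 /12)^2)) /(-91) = -4752 /2275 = -2.09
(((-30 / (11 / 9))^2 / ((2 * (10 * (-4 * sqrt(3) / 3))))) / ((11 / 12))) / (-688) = 10935 * sqrt(3) / 915728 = 0.02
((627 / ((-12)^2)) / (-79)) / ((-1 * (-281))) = -209 / 1065552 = -0.00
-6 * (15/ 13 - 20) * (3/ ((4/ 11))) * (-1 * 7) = -169785/ 26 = -6530.19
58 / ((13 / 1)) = 58 / 13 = 4.46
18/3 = 6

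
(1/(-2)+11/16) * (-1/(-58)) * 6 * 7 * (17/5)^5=89450991/1450000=61.69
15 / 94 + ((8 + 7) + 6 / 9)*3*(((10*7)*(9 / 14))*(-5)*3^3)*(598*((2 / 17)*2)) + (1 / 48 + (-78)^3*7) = -1668193526009 / 38352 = -43496910.88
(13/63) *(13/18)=169/1134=0.15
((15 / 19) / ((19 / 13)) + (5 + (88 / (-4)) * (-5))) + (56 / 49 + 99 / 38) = 602883 / 5054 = 119.29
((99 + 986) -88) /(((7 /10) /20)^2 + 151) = 39880000 /6040049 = 6.60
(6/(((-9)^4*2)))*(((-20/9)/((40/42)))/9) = -7/59049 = -0.00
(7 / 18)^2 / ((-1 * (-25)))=49 / 8100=0.01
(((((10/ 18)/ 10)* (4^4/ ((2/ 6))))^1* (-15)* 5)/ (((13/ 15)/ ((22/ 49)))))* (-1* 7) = 1056000/ 91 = 11604.40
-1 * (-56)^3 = 175616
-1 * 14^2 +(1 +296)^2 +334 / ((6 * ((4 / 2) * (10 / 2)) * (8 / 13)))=21125291 / 240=88022.05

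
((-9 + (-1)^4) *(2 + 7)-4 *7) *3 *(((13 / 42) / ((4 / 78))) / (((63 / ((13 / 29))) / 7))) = -54925 / 609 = -90.19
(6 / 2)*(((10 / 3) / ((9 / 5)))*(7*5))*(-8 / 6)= -7000 / 27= -259.26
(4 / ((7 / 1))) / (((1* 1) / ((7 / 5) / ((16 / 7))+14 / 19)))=0.77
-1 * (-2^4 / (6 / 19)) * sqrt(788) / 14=152 * sqrt(197) / 21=101.59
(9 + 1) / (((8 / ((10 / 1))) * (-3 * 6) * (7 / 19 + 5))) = -475 / 3672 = -0.13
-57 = -57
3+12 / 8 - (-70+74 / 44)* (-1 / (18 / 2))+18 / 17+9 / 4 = 163 / 748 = 0.22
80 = 80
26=26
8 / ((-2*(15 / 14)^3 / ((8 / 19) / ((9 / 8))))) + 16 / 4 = 1606036 / 577125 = 2.78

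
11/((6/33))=121/2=60.50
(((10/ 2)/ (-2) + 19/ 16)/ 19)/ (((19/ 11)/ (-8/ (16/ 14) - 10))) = 3927/ 5776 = 0.68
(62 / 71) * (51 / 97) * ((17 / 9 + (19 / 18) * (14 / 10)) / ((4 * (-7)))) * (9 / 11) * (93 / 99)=-4950111 / 116665780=-0.04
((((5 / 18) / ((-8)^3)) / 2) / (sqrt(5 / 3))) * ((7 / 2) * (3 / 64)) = -7 * sqrt(15) / 786432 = -0.00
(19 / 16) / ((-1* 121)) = -19 / 1936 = -0.01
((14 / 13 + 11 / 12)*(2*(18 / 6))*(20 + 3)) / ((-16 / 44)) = -78683 / 104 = -756.57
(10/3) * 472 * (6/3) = 3146.67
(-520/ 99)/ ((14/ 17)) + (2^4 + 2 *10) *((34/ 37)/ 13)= -1277788/ 333333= -3.83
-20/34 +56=942/17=55.41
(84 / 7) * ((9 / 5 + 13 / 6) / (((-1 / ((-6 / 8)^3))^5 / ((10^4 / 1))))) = 213439991625 / 33554432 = 6361.01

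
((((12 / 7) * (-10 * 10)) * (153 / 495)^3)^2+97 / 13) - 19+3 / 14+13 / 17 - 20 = -4732073352033 / 959211703450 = -4.93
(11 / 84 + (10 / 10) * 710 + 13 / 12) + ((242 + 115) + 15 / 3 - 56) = 14241 / 14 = 1017.21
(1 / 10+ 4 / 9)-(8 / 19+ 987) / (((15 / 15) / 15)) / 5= -5064539 / 1710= -2961.72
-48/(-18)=8/3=2.67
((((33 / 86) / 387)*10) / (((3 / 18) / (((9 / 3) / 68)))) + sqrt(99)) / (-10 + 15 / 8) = -24*sqrt(11) / 65 - 132 / 408629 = -1.22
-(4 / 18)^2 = -4 / 81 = -0.05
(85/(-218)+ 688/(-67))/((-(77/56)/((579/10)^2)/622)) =32462169823458/2008325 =16163803.08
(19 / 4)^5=2476099 / 1024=2418.07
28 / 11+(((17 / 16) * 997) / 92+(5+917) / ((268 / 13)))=63772213 / 1084864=58.78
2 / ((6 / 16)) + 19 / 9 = 67 / 9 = 7.44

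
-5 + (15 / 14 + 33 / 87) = -1441 / 406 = -3.55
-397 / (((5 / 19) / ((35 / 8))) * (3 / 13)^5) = -19604641693 / 1944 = -10084692.23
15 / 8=1.88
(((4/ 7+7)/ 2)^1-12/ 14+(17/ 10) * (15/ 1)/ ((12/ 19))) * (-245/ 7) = -12125/ 8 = -1515.62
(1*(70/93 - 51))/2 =-4673/186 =-25.12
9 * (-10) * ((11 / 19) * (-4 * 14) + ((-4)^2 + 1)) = 1387.89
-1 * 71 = -71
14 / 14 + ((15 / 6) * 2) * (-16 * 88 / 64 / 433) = 323 / 433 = 0.75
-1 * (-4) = 4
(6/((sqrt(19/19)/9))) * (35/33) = 630/11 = 57.27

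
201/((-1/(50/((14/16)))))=-80400/7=-11485.71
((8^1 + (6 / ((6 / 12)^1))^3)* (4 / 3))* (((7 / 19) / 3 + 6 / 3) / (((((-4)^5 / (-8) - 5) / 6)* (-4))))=-420112 / 7011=-59.92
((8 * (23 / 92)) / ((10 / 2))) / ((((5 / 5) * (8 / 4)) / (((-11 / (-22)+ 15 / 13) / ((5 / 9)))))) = 387 / 650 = 0.60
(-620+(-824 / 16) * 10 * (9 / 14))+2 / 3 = -39917 / 42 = -950.40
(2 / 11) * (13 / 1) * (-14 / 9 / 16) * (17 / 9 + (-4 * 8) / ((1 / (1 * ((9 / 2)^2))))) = 148.48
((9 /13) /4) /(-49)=-9 /2548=-0.00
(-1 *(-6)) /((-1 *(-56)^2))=-3 /1568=-0.00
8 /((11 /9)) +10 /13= 7.31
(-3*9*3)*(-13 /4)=1053 /4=263.25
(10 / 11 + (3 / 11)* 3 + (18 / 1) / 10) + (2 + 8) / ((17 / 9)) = 8248 / 935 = 8.82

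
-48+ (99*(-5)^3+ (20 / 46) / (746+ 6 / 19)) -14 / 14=-405196317 / 32614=-12424.00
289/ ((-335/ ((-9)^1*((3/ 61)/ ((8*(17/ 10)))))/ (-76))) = -8721/ 4087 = -2.13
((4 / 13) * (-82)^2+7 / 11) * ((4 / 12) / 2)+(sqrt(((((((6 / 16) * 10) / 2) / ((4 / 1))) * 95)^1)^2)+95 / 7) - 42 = 11564489 / 32032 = 361.03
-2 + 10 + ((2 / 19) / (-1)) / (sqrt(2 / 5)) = 8 - sqrt(10) / 19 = 7.83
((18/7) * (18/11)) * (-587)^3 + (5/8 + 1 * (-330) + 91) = -524263258615/616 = -851076718.53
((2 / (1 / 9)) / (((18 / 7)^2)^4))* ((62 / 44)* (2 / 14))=0.00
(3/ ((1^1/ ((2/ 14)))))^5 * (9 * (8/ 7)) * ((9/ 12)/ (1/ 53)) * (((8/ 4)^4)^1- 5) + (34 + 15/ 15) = 11767841/ 117649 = 100.02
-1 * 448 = -448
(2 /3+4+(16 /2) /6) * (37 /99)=74 /33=2.24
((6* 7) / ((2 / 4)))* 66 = 5544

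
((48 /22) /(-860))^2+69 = 69.00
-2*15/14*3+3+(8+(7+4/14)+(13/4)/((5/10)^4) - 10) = 53.86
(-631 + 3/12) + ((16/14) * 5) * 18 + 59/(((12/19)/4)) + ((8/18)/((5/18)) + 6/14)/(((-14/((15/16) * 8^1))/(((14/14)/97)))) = -2199271/14259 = -154.24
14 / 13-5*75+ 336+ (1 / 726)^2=-259848455 / 6851988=-37.92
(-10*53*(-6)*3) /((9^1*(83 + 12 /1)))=212 /19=11.16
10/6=5/3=1.67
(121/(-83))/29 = -121/2407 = -0.05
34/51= 2/3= 0.67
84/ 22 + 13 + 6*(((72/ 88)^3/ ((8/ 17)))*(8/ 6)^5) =61553/ 1331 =46.25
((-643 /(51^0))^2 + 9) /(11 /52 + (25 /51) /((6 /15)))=1096490616 /3811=287717.30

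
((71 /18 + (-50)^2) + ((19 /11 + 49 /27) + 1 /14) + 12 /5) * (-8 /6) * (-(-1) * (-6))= 208728104 /10395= 20079.66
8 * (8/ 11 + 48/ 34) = 3200/ 187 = 17.11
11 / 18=0.61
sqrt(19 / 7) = sqrt(133) / 7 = 1.65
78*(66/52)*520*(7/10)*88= 3171168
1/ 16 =0.06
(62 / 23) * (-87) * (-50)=269700 / 23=11726.09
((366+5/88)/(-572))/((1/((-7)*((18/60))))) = 1.34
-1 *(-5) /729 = 5 /729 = 0.01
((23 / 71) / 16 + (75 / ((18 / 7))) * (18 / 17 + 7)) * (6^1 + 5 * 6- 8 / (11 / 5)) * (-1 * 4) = -1212088597 / 39831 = -30430.78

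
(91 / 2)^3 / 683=753571 / 5464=137.92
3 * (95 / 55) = 57 / 11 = 5.18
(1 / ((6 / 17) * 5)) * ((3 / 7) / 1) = 17 / 70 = 0.24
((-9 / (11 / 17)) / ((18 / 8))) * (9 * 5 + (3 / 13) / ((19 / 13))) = -5304 / 19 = -279.16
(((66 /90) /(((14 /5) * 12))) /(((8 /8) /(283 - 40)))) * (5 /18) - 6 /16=123 /112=1.10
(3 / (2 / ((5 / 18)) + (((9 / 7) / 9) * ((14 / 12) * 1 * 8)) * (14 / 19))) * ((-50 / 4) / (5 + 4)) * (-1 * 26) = 30875 / 2332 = 13.24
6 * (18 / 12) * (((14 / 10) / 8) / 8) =63 / 320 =0.20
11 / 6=1.83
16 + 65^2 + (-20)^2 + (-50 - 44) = 4547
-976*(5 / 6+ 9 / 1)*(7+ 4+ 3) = -403088 / 3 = -134362.67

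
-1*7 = -7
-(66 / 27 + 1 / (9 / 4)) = -26 / 9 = -2.89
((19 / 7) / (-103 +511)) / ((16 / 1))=0.00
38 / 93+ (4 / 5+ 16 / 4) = 2422 / 465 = 5.21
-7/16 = -0.44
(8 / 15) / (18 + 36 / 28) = 56 / 2025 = 0.03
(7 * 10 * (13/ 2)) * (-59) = -26845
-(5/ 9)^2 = -25/ 81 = -0.31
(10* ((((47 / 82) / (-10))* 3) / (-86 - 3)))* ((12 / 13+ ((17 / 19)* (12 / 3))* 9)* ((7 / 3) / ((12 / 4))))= 448756 / 901303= 0.50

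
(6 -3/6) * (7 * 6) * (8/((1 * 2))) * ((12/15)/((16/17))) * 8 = 31416/5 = 6283.20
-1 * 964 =-964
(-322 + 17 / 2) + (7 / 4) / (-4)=-5023 / 16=-313.94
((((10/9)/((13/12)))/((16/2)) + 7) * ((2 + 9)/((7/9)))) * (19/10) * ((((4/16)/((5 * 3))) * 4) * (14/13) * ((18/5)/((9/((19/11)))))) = 200716/21125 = 9.50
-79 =-79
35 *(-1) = -35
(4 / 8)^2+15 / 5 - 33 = -119 / 4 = -29.75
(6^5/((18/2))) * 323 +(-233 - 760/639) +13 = 178185668/639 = 278850.81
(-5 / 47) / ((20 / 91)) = -91 / 188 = -0.48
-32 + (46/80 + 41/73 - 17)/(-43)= -3971599/125560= -31.63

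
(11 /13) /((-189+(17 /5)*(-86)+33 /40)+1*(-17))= -440 /258739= -0.00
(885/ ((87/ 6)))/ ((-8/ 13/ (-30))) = 172575/ 58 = 2975.43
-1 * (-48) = 48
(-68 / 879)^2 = 4624 / 772641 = 0.01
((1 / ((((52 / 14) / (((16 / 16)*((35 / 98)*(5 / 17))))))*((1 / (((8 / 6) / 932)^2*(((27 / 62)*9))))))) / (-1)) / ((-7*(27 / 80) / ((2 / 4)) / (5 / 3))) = 0.00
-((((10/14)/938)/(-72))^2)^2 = -625/49949770747051617878016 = -0.00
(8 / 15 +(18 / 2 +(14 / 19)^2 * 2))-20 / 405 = 10.57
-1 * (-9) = 9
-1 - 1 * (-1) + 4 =4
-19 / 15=-1.27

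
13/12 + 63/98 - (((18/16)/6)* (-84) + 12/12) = 16.48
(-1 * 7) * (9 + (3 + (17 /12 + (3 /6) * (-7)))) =-833 /12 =-69.42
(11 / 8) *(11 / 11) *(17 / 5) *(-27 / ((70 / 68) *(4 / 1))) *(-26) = 1115829 / 1400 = 797.02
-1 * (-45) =45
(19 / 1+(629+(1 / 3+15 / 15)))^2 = 3794704 / 9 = 421633.78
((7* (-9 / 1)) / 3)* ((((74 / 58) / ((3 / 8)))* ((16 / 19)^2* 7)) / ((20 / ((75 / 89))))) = -13923840 / 931741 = -14.94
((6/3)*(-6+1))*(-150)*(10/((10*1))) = 1500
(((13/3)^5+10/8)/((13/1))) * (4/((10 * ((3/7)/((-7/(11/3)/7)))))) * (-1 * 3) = 10404709/115830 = 89.83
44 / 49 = 0.90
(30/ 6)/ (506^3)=5/ 129554216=0.00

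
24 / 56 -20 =-137 / 7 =-19.57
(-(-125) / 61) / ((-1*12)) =-125 / 732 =-0.17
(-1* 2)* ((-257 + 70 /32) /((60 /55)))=14949 /32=467.16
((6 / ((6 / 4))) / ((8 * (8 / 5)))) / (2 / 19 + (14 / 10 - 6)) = -0.07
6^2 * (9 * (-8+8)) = 0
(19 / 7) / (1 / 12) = 228 / 7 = 32.57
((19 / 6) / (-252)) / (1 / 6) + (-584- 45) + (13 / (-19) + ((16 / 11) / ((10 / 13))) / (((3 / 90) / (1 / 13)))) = -625.40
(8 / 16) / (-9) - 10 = -181 / 18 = -10.06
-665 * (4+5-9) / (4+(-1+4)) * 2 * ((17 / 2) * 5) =0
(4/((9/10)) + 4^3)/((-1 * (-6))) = 308/27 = 11.41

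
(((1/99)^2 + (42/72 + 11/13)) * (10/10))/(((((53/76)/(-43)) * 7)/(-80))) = 47620838480/47270223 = 1007.42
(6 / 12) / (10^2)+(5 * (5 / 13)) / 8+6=8119 / 1300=6.25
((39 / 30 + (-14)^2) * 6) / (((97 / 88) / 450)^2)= 1856387808000 / 9409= 197299161.23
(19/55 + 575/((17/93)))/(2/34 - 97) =-367681/11330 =-32.45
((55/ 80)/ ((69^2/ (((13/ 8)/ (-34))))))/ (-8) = 143/ 165758976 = 0.00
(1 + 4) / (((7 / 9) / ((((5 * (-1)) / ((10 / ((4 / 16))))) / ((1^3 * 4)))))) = -45 / 224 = -0.20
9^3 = 729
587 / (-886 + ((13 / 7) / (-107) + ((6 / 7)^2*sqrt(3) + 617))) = -2170441684789 / 994673628026 - 2963768283*sqrt(3) / 497336814013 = -2.19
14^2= 196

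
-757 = -757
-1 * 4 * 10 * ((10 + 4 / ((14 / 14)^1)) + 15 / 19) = -11240 / 19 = -591.58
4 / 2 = 2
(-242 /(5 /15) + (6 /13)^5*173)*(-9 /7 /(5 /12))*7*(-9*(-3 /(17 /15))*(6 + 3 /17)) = 246364800733800 /107303677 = 2295958.61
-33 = -33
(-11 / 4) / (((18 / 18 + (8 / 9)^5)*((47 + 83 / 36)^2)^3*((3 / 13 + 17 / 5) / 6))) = -626616998272512 / 3080367730636066064453125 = -0.00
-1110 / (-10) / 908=111 / 908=0.12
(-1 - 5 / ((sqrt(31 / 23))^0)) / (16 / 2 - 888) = 0.01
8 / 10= 4 / 5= 0.80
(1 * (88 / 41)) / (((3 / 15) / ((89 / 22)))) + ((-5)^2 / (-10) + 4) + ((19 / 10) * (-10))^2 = 33285 / 82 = 405.91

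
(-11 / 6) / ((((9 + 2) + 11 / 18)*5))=-3 / 95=-0.03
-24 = -24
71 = 71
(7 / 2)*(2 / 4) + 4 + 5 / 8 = 51 / 8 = 6.38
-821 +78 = -743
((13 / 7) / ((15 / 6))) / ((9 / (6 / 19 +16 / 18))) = 5356 / 53865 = 0.10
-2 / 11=-0.18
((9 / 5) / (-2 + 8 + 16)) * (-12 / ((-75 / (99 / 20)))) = 81 / 1250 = 0.06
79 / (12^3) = 79 / 1728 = 0.05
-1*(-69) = 69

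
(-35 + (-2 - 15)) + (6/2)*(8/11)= -548/11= -49.82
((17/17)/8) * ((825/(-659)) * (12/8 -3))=0.23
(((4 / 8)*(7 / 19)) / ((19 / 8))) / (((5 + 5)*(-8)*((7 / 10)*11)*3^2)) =-1 / 71478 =-0.00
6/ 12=1/ 2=0.50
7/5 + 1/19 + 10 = 1088/95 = 11.45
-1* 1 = -1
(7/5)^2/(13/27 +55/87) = 38367/21800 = 1.76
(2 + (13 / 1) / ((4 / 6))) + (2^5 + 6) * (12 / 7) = 1213 / 14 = 86.64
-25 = -25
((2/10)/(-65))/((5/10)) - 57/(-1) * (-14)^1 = -259352/325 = -798.01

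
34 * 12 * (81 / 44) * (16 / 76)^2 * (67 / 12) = 738072 / 3971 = 185.87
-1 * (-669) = 669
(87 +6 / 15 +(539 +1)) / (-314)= -2.00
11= 11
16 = 16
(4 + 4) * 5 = 40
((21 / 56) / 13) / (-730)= -3 / 75920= -0.00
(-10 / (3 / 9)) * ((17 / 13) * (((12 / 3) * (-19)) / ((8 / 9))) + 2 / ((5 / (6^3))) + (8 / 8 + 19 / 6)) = 8284 / 13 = 637.23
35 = 35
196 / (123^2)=196 / 15129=0.01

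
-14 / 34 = -7 / 17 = -0.41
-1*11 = -11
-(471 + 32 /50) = -11791 /25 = -471.64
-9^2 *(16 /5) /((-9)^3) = 16 /45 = 0.36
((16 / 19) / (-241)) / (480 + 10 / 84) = -672 / 92335535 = -0.00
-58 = -58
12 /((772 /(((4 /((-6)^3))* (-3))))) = 1 /1158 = 0.00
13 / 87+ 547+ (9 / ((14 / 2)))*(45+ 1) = 369232 / 609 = 606.29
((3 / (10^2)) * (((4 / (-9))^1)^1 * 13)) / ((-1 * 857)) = 13 / 64275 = 0.00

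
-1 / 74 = -0.01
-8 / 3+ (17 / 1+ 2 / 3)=15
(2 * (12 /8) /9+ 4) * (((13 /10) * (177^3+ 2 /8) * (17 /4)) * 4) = 63725820509 /120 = 531048504.24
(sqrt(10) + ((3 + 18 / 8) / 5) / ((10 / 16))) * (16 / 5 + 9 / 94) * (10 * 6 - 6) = 1756566 / 5875 + 41823 * sqrt(10) / 235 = 861.78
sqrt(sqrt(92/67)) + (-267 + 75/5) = -250.92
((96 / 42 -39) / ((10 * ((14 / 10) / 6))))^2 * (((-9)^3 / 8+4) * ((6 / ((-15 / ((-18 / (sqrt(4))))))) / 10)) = -3728928393 / 480200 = -7765.37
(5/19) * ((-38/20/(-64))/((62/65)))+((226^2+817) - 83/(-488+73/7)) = 1376728608975/26530048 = 51893.18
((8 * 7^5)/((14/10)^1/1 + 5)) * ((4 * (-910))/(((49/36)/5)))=-280917000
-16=-16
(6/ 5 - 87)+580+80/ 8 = 2521/ 5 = 504.20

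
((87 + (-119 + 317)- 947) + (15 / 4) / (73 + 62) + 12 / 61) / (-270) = 1453259 / 592920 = 2.45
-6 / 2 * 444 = -1332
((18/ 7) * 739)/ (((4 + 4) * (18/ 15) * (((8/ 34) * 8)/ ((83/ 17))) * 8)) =920055/ 14336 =64.18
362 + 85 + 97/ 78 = 34963/ 78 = 448.24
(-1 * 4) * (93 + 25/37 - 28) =-9720/37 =-262.70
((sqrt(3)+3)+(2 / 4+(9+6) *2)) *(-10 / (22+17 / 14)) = -938 / 65 - 28 *sqrt(3) / 65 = -15.18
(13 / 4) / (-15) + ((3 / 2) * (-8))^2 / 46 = 4021 / 1380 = 2.91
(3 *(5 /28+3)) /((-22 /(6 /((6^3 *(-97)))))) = 89 /717024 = 0.00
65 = 65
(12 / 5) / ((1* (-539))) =-12 / 2695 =-0.00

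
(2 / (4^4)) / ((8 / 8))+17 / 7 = 2183 / 896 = 2.44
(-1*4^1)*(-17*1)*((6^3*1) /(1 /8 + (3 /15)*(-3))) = -587520 /19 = -30922.11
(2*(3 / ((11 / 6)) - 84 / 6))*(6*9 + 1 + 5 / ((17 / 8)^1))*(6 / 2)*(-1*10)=468000 / 11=42545.45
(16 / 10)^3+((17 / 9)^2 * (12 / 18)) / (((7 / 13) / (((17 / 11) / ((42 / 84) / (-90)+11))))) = 2425887592 / 514292625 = 4.72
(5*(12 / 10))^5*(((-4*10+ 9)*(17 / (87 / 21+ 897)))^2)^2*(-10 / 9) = -25001633779538535 / 24739263404164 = -1010.61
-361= -361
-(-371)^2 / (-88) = 137641 / 88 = 1564.10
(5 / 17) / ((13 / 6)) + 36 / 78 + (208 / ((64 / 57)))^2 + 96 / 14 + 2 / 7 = 849619891 / 24752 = 34325.30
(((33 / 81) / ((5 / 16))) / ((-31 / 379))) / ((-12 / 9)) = 11.95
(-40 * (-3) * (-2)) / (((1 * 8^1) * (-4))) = 15 / 2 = 7.50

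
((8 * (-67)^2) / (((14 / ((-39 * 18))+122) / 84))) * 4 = 4235317632 / 42815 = 98921.35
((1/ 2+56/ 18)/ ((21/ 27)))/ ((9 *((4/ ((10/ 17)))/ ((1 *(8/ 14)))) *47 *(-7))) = -0.00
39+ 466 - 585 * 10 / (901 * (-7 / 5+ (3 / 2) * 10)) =15455545 / 30634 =504.52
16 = 16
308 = 308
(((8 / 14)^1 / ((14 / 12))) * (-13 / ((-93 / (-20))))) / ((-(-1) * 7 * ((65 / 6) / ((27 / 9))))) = -576 / 10633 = -0.05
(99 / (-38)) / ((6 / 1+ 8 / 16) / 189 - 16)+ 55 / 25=270974 / 114665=2.36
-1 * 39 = -39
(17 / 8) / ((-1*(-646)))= 1 / 304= 0.00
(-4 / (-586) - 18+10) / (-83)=2342 / 24319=0.10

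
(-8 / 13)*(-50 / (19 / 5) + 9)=632 / 247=2.56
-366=-366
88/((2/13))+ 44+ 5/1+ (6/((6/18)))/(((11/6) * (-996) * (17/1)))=9638532/15521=621.00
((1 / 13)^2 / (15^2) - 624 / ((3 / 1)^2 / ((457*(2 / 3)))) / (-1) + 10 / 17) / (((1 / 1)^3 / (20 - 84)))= -291310392896 / 215475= -1351945.20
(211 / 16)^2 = 173.91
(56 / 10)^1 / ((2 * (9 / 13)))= 4.04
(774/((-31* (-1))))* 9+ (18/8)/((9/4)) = 6997/31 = 225.71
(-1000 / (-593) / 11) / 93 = 1000 / 606639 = 0.00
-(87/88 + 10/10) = -175/88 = -1.99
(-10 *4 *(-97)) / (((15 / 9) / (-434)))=-1010352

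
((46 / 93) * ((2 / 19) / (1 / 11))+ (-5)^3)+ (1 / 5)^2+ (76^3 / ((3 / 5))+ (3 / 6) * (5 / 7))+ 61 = 150811843671 / 206150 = 731563.64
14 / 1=14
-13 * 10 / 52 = -5 / 2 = -2.50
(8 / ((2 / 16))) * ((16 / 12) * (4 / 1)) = 1024 / 3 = 341.33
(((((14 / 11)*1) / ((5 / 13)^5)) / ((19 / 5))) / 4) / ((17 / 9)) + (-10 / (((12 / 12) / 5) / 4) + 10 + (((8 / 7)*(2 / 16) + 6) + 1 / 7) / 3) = -17033951861 / 93266250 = -182.64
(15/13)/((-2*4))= -15/104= -0.14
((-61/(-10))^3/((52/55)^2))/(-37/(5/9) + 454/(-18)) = -247182309/89383424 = -2.77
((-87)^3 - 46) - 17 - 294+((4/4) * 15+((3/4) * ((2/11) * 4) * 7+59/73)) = -529048820/803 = -658840.37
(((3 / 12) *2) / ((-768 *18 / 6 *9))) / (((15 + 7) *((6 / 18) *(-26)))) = 1 / 7907328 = 0.00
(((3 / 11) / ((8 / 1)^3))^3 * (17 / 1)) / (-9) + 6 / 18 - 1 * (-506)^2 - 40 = -137238987445108889 / 535931387904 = -256075.67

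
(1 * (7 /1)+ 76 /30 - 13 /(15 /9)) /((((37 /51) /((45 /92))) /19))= 37791 /1702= 22.20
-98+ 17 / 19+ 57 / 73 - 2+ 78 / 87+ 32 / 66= -128678218 / 1327359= -96.94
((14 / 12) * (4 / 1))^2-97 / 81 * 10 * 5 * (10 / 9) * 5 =-226624 / 729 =-310.87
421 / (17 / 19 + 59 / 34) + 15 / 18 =1640291 / 10194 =160.91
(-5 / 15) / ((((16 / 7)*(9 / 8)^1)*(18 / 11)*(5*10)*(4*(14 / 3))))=-11 / 129600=-0.00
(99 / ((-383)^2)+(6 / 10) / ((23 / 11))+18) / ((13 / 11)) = 3393481872 / 219300055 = 15.47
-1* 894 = -894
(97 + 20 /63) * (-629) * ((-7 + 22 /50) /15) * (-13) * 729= -253702573.76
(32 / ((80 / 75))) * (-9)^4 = 196830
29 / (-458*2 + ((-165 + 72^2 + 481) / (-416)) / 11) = -3016 / 95389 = -0.03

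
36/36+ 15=16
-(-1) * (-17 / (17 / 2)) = -2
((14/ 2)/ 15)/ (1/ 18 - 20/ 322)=-6762/ 95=-71.18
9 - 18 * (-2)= 45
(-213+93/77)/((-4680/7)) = 453/1430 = 0.32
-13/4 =-3.25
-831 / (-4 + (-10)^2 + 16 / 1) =-831 / 112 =-7.42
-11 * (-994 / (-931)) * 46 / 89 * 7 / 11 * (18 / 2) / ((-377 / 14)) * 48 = 39505536 / 637507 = 61.97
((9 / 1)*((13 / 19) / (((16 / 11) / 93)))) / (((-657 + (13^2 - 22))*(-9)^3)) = 4433 / 4186080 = 0.00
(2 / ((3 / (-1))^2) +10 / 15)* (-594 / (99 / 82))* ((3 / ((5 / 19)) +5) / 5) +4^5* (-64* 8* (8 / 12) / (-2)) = 12999616 / 75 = 173328.21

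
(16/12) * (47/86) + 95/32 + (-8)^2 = 279455/4128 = 67.70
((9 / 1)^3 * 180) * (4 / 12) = 43740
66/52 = 33/26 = 1.27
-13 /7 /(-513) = 13 /3591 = 0.00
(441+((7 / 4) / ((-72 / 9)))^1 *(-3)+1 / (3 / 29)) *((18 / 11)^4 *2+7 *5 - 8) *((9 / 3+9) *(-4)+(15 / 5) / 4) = -881575.91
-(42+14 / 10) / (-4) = 217 / 20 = 10.85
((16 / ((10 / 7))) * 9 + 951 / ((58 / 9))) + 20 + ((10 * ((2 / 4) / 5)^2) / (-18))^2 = 252159509 / 939600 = 268.37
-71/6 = -11.83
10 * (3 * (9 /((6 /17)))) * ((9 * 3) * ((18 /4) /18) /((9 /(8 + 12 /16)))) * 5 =401625 /16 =25101.56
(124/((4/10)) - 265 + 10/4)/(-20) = -19/8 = -2.38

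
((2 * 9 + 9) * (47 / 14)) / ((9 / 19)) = 2679 / 14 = 191.36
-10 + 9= -1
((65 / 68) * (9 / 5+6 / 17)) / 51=793 / 19652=0.04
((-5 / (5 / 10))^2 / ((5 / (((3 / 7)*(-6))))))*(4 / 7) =-1440 / 49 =-29.39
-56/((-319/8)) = 448/319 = 1.40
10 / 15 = 2 / 3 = 0.67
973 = 973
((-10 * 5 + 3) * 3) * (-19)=2679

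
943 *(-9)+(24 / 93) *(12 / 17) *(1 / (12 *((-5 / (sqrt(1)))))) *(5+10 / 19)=-8487.02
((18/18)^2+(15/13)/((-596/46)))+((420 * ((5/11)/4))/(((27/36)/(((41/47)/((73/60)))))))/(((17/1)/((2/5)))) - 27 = -62177155993/2485546778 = -25.02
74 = 74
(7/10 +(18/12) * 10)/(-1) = -157/10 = -15.70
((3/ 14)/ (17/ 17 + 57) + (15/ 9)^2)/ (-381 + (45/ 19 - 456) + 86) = -386213/ 103948992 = -0.00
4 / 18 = 2 / 9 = 0.22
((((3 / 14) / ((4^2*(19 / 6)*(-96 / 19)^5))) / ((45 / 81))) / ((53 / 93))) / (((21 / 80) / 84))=-4039951 / 3112173568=-0.00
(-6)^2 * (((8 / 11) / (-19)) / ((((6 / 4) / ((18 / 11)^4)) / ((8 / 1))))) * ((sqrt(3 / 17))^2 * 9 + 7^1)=-23541497856 / 52019473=-452.55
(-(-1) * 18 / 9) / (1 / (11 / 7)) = 22 / 7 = 3.14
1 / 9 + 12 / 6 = 19 / 9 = 2.11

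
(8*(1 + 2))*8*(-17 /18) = -544 /3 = -181.33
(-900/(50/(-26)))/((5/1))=468/5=93.60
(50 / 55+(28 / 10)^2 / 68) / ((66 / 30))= 0.47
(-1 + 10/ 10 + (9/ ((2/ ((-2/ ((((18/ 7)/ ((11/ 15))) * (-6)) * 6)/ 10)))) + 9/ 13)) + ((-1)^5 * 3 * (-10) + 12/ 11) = 49097011/ 1544400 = 31.79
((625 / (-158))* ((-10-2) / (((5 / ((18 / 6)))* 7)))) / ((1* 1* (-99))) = -250 / 6083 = -0.04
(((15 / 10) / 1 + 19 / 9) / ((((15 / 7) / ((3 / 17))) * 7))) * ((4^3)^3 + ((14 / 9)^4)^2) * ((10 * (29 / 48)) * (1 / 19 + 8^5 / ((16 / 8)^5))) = 25870453508450267600 / 375410453841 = 68912448.34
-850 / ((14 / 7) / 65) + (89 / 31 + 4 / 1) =-856162 / 31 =-27618.13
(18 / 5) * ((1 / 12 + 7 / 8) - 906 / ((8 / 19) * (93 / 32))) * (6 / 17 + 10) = -27558.94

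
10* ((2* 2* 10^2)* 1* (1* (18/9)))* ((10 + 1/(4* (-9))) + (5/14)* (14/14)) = 82634.92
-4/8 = -1/2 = -0.50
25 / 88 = 0.28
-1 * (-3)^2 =-9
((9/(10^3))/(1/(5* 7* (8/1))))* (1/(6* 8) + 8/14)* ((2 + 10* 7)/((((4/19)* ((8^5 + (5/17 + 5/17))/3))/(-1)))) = -5206437/111413200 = -0.05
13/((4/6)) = 39/2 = 19.50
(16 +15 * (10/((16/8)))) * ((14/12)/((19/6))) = 637/19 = 33.53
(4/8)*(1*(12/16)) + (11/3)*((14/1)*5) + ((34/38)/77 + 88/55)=45409171/175560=258.65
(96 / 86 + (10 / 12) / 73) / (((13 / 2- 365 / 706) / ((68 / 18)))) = 127455239 / 178998336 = 0.71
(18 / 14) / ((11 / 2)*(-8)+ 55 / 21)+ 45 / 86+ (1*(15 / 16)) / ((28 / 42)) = 2270043 / 1195744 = 1.90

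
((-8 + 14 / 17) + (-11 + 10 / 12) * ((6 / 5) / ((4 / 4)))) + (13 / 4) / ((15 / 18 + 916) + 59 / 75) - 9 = -221302319 / 7799770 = -28.37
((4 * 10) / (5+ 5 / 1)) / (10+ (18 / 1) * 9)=1 / 43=0.02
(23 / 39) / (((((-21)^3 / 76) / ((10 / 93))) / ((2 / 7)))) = -34960 / 235127529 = -0.00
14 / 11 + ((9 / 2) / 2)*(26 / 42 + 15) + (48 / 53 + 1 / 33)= 457295 / 12243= 37.35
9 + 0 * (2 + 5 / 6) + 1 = 10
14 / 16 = 7 / 8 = 0.88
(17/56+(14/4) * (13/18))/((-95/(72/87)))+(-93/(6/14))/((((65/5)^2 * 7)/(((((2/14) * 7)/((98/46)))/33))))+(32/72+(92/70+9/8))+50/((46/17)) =8866338092951/415582647480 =21.33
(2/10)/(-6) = -1/30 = -0.03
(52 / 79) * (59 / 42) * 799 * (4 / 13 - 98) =-119738140 / 1659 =-72174.89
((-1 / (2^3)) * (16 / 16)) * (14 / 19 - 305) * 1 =38.03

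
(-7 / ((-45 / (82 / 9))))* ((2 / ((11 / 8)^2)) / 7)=10496 / 49005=0.21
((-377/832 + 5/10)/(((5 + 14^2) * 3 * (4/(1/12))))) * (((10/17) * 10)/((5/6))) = 0.00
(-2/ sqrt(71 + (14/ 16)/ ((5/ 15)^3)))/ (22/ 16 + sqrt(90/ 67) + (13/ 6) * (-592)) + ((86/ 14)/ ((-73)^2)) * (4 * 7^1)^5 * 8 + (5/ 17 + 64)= 13824 * sqrt(253595)/ 47961064463839 + 197790432 * sqrt(1514)/ 47961064463839 + 14383857749/ 90593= 158774.49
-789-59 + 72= -776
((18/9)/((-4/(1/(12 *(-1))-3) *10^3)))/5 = 37/120000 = 0.00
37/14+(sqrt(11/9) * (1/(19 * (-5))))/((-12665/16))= 16 * sqrt(11)/3609525+37/14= 2.64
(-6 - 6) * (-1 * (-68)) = -816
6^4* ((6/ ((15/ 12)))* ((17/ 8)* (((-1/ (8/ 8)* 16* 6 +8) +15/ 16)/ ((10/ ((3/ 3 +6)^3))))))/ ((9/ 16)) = -1754477928/ 25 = -70179117.12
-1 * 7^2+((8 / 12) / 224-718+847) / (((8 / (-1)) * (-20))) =-518179 / 10752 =-48.19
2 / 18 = 1 / 9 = 0.11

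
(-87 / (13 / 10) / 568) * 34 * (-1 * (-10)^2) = 369750 / 923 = 400.60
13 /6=2.17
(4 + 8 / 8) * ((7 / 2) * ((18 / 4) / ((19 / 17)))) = 5355 / 76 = 70.46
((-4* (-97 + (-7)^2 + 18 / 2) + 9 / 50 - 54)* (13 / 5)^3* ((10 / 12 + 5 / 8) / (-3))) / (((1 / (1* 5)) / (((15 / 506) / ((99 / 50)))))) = -26190437 / 400752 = -65.35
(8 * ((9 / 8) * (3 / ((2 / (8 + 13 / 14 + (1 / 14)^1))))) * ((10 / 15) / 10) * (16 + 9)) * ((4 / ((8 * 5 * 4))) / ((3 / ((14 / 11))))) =2.15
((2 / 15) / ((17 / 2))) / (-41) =-4 / 10455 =-0.00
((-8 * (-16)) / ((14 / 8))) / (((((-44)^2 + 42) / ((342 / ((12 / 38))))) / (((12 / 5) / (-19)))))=-175104 / 34615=-5.06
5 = 5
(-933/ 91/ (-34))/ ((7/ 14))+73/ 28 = 19865/ 6188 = 3.21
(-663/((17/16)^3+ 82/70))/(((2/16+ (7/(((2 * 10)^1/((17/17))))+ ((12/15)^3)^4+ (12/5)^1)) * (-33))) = 61880000000000000/21496057272148503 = 2.88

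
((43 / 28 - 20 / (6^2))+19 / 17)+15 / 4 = 6263 / 1071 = 5.85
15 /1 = 15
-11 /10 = -1.10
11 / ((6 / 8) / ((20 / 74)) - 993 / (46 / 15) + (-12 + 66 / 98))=-495880 / 14982603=-0.03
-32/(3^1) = -32/3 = -10.67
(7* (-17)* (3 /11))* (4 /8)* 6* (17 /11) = -18207 /121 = -150.47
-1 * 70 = -70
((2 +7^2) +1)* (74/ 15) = 3848/ 15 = 256.53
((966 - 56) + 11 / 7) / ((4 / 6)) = 19143 / 14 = 1367.36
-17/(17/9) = -9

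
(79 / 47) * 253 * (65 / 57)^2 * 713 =60209338475 / 152703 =394290.48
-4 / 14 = -2 / 7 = -0.29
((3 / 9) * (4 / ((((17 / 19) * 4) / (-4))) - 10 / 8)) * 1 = -389 / 204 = -1.91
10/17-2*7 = -228/17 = -13.41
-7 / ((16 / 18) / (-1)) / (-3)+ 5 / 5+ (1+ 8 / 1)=59 / 8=7.38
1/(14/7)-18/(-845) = 881/1690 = 0.52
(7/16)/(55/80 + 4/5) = 5/17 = 0.29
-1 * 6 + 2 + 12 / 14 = -22 / 7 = -3.14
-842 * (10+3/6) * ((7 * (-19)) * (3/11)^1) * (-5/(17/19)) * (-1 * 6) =2010708630/187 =10752452.57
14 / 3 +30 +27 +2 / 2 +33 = 287 / 3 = 95.67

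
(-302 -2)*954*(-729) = 211421664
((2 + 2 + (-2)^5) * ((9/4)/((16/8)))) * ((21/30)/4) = -441/80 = -5.51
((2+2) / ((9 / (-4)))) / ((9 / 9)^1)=-16 / 9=-1.78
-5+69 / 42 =-47 / 14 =-3.36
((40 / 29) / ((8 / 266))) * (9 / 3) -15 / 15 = 3961 / 29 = 136.59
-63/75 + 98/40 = 161/100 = 1.61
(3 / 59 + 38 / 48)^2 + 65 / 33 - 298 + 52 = -243.32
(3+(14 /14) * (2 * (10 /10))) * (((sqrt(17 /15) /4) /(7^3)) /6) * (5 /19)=5 * sqrt(255) /469224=0.00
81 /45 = 9 /5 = 1.80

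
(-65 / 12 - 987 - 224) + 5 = -14537 / 12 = -1211.42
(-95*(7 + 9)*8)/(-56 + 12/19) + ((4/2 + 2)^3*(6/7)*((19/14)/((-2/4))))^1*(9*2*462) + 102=-2278999322/1841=-1237913.81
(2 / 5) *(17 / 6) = 17 / 15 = 1.13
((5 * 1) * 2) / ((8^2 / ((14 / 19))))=35 / 304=0.12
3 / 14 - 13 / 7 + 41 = 39.36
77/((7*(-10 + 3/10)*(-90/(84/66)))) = 14/873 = 0.02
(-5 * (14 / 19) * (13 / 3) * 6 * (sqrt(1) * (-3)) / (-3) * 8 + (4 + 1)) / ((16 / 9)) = -130185 / 304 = -428.24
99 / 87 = 33 / 29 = 1.14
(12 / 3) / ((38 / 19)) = 2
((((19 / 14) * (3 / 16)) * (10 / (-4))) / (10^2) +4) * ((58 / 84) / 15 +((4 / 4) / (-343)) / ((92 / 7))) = 332531419 / 1817625600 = 0.18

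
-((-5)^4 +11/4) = -2511/4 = -627.75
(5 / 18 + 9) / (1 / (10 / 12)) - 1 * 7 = 79 / 108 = 0.73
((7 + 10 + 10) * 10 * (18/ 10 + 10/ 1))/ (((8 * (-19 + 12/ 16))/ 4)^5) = -0.00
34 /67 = 0.51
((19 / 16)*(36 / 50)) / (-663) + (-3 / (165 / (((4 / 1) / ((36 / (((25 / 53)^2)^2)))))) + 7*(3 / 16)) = 90537854525909 / 69054333519600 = 1.31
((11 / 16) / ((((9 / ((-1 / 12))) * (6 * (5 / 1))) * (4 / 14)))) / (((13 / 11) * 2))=-847 / 2695680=-0.00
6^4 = 1296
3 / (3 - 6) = -1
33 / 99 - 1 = -2 / 3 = -0.67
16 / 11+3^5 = 2689 / 11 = 244.45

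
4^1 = 4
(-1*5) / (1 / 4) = -20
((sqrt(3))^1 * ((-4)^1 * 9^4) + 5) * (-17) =-85 + 446148 * sqrt(3) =772666.00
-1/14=-0.07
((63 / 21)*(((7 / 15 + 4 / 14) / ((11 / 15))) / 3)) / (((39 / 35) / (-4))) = -1580 / 429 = -3.68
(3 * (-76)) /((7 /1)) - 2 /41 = -9362 /287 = -32.62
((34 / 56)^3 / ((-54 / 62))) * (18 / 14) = -152303 / 460992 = -0.33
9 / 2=4.50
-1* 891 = -891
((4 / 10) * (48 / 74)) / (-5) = -48 / 925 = -0.05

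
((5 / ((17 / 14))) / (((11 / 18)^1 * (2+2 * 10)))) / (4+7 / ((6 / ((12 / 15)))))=4725 / 76109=0.06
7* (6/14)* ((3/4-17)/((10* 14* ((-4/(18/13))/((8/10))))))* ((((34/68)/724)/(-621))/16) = -1/149201920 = -0.00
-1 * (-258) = 258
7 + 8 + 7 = 22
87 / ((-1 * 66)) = -29 / 22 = -1.32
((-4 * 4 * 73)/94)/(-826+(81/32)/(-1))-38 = -47333530/1246111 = -37.99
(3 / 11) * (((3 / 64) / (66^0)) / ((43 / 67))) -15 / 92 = -99651 / 696256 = -0.14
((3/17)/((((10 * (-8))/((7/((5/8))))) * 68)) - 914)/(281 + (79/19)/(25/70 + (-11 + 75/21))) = -99371764701/30486899000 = -3.26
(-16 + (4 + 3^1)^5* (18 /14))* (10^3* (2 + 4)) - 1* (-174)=129558174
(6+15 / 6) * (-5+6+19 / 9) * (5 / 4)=595 / 18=33.06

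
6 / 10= 3 / 5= 0.60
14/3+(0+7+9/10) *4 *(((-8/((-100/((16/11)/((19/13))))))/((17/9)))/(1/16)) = 34612246/1332375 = 25.98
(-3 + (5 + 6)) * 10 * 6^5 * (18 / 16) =699840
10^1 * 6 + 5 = 65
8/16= 1/2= 0.50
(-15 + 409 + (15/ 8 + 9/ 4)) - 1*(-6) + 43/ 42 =68065/ 168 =405.15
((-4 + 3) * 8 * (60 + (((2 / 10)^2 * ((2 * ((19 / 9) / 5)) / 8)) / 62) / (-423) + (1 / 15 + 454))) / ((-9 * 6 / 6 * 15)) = 60668605781 / 1991536875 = 30.46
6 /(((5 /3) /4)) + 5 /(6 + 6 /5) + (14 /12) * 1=2927 /180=16.26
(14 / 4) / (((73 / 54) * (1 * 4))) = 189 / 292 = 0.65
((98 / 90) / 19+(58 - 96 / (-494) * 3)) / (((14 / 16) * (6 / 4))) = 10428592 / 233415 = 44.68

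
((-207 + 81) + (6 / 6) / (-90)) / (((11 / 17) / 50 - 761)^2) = -819387250 / 3765606227289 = -0.00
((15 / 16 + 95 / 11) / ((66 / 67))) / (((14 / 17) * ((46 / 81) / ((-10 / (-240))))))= 17272935 / 19948544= 0.87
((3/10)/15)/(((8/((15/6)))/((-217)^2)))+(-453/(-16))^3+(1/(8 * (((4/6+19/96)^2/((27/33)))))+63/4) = 35703362166163/1551953920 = 23005.43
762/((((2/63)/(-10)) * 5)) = -48006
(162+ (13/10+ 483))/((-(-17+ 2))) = 6463/150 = 43.09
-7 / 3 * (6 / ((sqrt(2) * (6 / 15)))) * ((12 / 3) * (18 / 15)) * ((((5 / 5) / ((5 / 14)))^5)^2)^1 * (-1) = 24297391017984 * sqrt(2) / 9765625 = 3518638.07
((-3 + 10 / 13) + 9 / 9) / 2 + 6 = 70 / 13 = 5.38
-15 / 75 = -1 / 5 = -0.20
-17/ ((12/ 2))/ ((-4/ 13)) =9.21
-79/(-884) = 79/884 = 0.09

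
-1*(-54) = 54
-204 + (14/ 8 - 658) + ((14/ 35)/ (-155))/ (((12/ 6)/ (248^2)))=-93961/ 100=-939.61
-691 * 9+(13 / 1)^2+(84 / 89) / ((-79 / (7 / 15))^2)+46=-6004.00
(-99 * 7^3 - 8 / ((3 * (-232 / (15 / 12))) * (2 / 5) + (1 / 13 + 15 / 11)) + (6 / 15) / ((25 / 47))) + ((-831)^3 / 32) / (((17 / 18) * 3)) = -85574660479953609 / 13448258000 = -6363252.44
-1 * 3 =-3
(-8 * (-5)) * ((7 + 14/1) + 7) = 1120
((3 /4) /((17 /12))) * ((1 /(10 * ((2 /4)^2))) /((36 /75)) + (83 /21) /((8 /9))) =2661 /952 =2.80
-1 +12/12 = 0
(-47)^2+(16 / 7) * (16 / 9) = 139423 / 63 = 2213.06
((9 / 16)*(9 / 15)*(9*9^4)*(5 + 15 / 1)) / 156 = 531441 / 208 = 2555.00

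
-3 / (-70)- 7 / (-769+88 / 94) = 18761 / 360990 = 0.05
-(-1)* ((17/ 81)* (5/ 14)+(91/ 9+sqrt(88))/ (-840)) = 0.05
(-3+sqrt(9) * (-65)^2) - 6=12666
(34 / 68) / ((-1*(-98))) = 1 / 196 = 0.01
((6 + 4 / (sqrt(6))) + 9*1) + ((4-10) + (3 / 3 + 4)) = 2*sqrt(6) / 3 + 14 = 15.63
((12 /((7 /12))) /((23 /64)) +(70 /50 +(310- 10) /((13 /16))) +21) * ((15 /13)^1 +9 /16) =14973141 /19435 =770.42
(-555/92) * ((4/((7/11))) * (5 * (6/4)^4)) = -2472525/2576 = -959.83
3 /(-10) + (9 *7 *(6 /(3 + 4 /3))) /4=1398 /65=21.51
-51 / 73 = -0.70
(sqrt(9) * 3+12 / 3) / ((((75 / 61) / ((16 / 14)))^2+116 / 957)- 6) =-102163776 / 37104311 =-2.75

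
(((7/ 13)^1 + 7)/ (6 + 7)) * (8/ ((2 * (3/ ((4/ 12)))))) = 392/ 1521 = 0.26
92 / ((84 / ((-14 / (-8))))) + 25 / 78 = 349 / 156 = 2.24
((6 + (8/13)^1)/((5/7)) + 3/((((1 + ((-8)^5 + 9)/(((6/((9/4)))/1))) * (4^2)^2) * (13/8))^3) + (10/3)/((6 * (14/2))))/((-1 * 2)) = -392607943181823398569999/84062091308962736511360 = -4.67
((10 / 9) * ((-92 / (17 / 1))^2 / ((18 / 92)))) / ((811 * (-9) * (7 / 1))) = -3893440 / 1196036037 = -0.00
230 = 230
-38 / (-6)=19 / 3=6.33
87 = 87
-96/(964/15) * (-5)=1800/241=7.47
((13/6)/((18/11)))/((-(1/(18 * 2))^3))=-61776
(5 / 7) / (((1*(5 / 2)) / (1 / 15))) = 2 / 105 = 0.02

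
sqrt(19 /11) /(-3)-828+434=-394-sqrt(209) /33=-394.44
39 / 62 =0.63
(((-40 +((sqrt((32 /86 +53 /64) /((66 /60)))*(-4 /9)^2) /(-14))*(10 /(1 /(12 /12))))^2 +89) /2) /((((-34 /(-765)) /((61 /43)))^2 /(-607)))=-525899608.30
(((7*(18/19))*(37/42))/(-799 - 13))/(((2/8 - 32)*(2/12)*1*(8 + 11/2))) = 148/1469517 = 0.00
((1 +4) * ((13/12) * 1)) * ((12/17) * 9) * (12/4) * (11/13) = 1485/17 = 87.35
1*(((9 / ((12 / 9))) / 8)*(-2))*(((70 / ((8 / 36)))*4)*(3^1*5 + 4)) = -161595 / 4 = -40398.75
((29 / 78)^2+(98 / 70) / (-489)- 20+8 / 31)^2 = 9082807991491812361 / 23627458874307600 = 384.42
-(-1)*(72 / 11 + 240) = 2712 / 11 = 246.55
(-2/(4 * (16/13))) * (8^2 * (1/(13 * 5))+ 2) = -1.21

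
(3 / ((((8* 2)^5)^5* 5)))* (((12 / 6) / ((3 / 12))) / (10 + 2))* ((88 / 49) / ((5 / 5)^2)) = 11 / 19410899815994762710418267832320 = 0.00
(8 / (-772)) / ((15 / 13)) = -26 / 2895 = -0.01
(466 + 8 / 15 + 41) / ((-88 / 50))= -38065 / 132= -288.37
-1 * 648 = -648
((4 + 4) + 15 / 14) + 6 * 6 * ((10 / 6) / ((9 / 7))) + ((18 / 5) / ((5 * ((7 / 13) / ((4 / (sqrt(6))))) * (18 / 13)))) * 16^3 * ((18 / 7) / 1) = 2341 / 42 + 8306688 * sqrt(6) / 1225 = 16665.65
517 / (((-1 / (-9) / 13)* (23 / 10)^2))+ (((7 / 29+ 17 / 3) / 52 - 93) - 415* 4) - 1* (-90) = 11692805279 / 1196598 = 9771.71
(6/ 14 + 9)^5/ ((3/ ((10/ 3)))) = 1391480640/ 16807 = 82791.73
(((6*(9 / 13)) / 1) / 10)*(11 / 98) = 297 / 6370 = 0.05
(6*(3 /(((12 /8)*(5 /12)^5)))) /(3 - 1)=1492992 /3125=477.76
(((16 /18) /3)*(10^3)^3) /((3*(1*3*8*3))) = 1000000000 /729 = 1371742.11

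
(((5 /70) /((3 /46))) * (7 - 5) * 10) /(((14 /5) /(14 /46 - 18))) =-20350 /147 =-138.44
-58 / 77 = -0.75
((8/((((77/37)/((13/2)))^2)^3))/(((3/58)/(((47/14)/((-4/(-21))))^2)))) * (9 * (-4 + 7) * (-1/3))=-21420417740146222025007/53356129302784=-401461238.29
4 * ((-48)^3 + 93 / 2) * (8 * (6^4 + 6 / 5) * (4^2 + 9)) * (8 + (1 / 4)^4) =-918205708460.62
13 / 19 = 0.68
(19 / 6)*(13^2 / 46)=3211 / 276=11.63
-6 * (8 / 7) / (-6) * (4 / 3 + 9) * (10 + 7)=4216 / 21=200.76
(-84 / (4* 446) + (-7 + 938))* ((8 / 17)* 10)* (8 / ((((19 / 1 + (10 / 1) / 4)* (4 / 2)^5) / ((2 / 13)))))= 16608200 / 2119169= 7.84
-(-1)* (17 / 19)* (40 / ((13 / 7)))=4760 / 247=19.27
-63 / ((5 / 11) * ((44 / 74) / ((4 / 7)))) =-666 / 5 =-133.20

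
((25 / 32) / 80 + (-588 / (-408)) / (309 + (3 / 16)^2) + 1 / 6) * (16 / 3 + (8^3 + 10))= 10959960739 / 114766592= 95.50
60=60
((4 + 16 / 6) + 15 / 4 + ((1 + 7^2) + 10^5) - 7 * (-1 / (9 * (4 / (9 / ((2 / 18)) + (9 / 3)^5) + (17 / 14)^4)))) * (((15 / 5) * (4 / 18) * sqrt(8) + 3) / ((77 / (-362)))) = -1478643673732601 / 1047757018 - 2957287347465202 * sqrt(2) / 4714906581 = -2298270.86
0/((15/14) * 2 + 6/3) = 0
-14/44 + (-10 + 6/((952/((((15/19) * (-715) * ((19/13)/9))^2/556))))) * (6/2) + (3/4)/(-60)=-54667057/1819510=-30.04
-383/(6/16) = -1021.33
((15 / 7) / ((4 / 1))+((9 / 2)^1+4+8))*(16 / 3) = 636 / 7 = 90.86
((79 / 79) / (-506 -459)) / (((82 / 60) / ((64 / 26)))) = -192 / 102869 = -0.00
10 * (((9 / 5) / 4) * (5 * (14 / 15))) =21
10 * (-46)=-460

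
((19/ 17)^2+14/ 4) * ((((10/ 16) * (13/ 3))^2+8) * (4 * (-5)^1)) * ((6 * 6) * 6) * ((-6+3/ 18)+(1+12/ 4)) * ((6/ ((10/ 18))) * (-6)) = -21603707235/ 578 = -37376656.12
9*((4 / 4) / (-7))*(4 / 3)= -12 / 7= -1.71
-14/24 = -7/12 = -0.58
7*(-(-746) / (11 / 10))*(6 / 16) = 39165 / 22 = 1780.23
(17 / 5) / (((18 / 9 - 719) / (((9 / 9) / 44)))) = -17 / 157740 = -0.00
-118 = -118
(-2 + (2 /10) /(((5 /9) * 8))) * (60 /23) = -51 /10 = -5.10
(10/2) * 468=2340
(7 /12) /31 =7 /372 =0.02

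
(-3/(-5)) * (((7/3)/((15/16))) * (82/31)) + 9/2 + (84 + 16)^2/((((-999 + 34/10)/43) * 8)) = -527043473/11573850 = -45.54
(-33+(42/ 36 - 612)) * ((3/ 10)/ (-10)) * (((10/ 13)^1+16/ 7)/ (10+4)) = 536957/ 127400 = 4.21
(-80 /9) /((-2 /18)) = 80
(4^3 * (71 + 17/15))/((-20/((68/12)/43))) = -294304/9675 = -30.42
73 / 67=1.09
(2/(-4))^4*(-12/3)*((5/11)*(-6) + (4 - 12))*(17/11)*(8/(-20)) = -1.66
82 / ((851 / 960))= 78720 / 851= 92.50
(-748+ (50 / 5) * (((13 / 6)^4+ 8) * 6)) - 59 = 995.27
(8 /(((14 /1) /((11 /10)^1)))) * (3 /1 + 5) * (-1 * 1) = -176 /35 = -5.03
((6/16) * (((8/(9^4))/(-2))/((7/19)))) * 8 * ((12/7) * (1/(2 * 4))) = -38/35721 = -0.00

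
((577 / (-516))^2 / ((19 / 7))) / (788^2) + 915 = 2874263193899143 / 3141271247616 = 915.00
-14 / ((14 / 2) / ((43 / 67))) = -86 / 67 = -1.28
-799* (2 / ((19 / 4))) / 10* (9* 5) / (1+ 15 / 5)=-7191 / 19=-378.47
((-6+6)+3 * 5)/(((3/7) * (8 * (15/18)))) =21/4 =5.25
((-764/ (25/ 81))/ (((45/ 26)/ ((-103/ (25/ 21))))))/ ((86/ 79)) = 15274353276/ 134375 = 113669.61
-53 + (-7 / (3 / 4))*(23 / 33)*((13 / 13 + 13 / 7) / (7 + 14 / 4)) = -113867 / 2079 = -54.77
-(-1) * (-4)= -4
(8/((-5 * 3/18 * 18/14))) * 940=-21056/3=-7018.67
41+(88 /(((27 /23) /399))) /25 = 278417 /225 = 1237.41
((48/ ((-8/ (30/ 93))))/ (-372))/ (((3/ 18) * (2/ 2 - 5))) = -15/ 1922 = -0.01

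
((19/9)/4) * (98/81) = 931/1458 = 0.64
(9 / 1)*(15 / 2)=135 / 2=67.50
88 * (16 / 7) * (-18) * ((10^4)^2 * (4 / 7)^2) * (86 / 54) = -193740800000000 / 1029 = -188280660835.76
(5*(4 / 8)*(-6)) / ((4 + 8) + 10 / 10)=-1.15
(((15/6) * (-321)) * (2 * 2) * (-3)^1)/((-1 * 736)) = -13.08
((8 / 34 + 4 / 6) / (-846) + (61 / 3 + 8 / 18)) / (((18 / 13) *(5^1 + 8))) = 1.15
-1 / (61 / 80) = -80 / 61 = -1.31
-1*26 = -26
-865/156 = -5.54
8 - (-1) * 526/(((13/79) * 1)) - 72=40722/13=3132.46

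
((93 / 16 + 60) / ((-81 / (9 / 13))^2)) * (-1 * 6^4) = -81 / 13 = -6.23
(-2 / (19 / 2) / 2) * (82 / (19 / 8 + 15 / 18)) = -3936 / 1463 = -2.69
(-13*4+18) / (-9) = 34 / 9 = 3.78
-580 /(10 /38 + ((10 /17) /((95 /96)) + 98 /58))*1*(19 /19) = -271643 /1193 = -227.70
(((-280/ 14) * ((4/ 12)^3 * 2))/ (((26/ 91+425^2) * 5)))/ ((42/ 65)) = -260/ 102414537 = -0.00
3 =3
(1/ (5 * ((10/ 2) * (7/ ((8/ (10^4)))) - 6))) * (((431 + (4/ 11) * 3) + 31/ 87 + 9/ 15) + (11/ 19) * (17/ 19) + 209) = 1109957551/ 377813647200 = 0.00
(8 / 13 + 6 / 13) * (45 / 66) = 105 / 143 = 0.73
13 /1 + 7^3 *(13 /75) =72.45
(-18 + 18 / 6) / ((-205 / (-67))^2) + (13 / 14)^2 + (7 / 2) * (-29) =-168428157 / 1647380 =-102.24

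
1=1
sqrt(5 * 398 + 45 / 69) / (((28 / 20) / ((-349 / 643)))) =-1745 * sqrt(1053055) / 103523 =-17.30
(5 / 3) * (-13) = -65 / 3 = -21.67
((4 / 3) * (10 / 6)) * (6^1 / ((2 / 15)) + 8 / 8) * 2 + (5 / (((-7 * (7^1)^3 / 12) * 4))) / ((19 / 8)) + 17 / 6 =170202329 / 821142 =207.28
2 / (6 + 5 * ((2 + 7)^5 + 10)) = 2 / 295301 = 0.00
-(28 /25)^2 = -1.25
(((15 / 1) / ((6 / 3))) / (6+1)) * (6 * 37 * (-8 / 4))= -3330 / 7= -475.71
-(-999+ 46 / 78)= 38938 / 39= 998.41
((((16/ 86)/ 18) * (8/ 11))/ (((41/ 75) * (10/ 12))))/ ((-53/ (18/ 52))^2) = 6480/ 9206264353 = 0.00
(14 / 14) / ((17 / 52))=52 / 17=3.06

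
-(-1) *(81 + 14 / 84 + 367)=2689 / 6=448.17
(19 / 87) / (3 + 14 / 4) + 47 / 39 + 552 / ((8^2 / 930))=12097913 / 1508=8022.49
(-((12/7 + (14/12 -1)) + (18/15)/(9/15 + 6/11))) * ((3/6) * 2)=-41/14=-2.93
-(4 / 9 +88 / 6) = -136 / 9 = -15.11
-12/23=-0.52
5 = 5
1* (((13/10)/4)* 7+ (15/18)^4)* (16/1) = 17867/405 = 44.12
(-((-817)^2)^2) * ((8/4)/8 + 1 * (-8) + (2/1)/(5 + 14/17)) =1306773410499893/396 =3299932854797.71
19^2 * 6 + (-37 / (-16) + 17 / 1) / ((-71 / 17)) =2455323 / 1136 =2161.38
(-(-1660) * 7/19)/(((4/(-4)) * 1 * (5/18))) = -41832/19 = -2201.68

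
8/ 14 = 4/ 7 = 0.57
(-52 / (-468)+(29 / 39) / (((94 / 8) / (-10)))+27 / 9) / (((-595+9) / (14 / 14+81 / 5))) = -586004 / 8056035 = -0.07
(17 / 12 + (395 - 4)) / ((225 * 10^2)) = 4709 / 270000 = 0.02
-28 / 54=-14 / 27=-0.52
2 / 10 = 1 / 5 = 0.20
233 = 233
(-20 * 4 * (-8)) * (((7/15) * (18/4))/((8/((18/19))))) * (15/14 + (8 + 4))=39528/19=2080.42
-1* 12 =-12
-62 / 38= -31 / 19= -1.63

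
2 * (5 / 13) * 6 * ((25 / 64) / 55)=75 / 2288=0.03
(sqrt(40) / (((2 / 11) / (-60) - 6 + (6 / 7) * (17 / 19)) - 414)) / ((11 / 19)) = -151620 * sqrt(10) / 18400273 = -0.03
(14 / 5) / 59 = 14 / 295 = 0.05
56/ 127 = 0.44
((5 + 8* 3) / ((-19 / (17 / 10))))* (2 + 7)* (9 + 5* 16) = -394893 / 190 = -2078.38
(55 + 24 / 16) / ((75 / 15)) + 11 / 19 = 2257 / 190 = 11.88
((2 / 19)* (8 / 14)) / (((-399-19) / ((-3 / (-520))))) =-3 / 3613610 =-0.00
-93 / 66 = -31 / 22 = -1.41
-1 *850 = -850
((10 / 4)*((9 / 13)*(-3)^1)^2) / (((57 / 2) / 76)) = 28.76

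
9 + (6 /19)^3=9.03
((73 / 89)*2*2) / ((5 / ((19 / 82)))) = 2774 / 18245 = 0.15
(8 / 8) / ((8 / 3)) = 3 / 8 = 0.38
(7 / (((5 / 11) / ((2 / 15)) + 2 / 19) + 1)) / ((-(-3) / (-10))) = -29260 / 5661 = -5.17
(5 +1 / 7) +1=43 / 7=6.14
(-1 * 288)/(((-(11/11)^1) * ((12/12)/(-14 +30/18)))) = -3552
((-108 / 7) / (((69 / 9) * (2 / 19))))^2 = 365.50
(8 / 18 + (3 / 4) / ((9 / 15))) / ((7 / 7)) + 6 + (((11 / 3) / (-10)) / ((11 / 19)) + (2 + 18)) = 27.06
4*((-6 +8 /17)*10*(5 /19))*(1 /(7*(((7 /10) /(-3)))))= 564000 /15827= 35.64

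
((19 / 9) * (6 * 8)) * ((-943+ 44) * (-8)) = 2186368 / 3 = 728789.33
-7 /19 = -0.37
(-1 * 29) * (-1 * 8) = 232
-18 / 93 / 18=-1 / 93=-0.01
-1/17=-0.06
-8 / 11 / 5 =-0.15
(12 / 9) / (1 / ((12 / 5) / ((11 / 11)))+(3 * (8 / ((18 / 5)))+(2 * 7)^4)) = 16 / 461077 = 0.00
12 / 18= 2 / 3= 0.67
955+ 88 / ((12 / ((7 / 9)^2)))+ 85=253798 / 243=1044.44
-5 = -5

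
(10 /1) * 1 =10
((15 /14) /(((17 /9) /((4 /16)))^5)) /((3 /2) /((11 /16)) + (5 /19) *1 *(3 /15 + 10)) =20568735 /2300122904576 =0.00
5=5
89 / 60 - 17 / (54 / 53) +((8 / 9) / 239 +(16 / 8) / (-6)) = -2004491 / 129060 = -15.53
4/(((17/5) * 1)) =20/17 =1.18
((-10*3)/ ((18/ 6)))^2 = 100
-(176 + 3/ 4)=-707/ 4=-176.75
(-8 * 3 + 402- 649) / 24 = -271 / 24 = -11.29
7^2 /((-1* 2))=-49 /2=-24.50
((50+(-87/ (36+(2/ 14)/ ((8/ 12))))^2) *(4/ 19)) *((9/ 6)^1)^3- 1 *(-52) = 49722229/ 542659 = 91.63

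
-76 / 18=-38 / 9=-4.22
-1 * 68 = -68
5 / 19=0.26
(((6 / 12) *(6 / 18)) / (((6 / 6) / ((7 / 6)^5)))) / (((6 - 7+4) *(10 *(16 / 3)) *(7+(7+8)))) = 16807 / 164229120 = 0.00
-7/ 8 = -0.88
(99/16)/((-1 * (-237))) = 33/1264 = 0.03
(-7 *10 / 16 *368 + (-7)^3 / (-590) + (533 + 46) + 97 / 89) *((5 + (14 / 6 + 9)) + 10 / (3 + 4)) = -20160669769 / 1102710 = -18282.84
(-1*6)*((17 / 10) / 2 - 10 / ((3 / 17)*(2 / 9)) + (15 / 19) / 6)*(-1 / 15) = -96527 / 950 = -101.61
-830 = -830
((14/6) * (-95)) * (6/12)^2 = -665/12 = -55.42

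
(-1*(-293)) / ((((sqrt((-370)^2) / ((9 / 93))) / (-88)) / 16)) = -618816 / 5735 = -107.90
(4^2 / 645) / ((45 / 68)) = 1088 / 29025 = 0.04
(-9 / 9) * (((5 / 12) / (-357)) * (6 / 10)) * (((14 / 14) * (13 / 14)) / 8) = 13 / 159936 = 0.00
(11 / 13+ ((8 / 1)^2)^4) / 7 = 218103819 / 91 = 2396745.26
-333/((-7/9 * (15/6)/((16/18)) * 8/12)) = 7992/35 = 228.34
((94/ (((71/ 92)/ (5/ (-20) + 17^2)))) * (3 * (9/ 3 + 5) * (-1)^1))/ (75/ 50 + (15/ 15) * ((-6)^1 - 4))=119861280/ 1207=99305.12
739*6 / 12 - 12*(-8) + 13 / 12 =5599 / 12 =466.58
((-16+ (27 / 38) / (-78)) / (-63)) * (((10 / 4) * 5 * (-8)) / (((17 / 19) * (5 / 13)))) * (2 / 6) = -79085 / 3213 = -24.61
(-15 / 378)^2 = 25 / 15876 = 0.00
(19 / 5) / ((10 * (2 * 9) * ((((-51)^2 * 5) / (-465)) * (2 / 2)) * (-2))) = 589 / 1560600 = 0.00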